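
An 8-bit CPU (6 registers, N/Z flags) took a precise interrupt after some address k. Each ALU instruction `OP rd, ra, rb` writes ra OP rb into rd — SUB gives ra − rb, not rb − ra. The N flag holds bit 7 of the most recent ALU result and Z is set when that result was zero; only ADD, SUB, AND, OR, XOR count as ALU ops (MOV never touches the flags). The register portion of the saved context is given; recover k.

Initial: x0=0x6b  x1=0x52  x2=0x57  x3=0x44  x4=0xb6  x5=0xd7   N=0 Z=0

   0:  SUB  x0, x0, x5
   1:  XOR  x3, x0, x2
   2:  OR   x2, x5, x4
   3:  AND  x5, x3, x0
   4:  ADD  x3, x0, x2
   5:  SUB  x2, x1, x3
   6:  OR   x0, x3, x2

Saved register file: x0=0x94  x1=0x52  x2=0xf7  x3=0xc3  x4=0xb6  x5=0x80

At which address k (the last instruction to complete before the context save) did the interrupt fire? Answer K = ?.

after  0: x0=0x94 x1=0x52 x2=0x57 x3=0x44 x4=0xb6 x5=0xd7  N=1 Z=0
after  1: x0=0x94 x1=0x52 x2=0x57 x3=0xc3 x4=0xb6 x5=0xd7  N=1 Z=0
after  2: x0=0x94 x1=0x52 x2=0xf7 x3=0xc3 x4=0xb6 x5=0xd7  N=1 Z=0
after  3: x0=0x94 x1=0x52 x2=0xf7 x3=0xc3 x4=0xb6 x5=0x80  N=1 Z=0
-- IRQ taken; context saved, return-PC = 4 --

K = 3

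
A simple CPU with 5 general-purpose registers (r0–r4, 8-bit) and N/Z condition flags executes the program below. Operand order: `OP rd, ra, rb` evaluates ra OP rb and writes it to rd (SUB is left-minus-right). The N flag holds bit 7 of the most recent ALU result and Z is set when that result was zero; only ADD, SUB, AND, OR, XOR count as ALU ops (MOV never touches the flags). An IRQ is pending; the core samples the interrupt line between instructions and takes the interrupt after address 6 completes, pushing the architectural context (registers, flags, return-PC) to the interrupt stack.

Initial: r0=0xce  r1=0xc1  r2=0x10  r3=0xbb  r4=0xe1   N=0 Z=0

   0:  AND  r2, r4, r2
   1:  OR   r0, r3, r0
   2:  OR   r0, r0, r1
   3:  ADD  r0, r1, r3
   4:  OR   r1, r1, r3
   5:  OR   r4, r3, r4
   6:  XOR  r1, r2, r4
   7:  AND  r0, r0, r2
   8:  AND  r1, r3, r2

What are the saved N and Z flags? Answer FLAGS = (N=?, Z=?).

after  0: r0=0xce r1=0xc1 r2=0x00 r3=0xbb r4=0xe1  N=0 Z=1
after  1: r0=0xff r1=0xc1 r2=0x00 r3=0xbb r4=0xe1  N=1 Z=0
after  2: r0=0xff r1=0xc1 r2=0x00 r3=0xbb r4=0xe1  N=1 Z=0
after  3: r0=0x7c r1=0xc1 r2=0x00 r3=0xbb r4=0xe1  N=0 Z=0
after  4: r0=0x7c r1=0xfb r2=0x00 r3=0xbb r4=0xe1  N=1 Z=0
after  5: r0=0x7c r1=0xfb r2=0x00 r3=0xbb r4=0xfb  N=1 Z=0
after  6: r0=0x7c r1=0xfb r2=0x00 r3=0xbb r4=0xfb  N=1 Z=0
-- IRQ taken; context saved, return-PC = 7 --

FLAGS = (N=1, Z=0)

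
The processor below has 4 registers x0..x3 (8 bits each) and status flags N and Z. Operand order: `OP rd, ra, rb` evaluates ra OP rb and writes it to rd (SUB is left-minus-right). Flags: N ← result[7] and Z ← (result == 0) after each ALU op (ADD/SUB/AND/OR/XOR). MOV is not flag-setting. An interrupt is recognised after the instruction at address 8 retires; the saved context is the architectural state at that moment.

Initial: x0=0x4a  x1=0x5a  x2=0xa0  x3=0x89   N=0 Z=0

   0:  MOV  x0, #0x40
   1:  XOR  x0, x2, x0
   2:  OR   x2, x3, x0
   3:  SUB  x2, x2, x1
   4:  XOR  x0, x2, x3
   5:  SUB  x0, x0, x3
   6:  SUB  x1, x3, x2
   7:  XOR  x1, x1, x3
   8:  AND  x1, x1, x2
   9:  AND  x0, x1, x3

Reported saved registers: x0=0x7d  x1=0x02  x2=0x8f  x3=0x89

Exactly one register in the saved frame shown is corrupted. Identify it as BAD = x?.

after  0: x0=0x40 x1=0x5a x2=0xa0 x3=0x89  N=0 Z=0
after  1: x0=0xe0 x1=0x5a x2=0xa0 x3=0x89  N=1 Z=0
after  2: x0=0xe0 x1=0x5a x2=0xe9 x3=0x89  N=1 Z=0
after  3: x0=0xe0 x1=0x5a x2=0x8f x3=0x89  N=1 Z=0
after  4: x0=0x06 x1=0x5a x2=0x8f x3=0x89  N=0 Z=0
after  5: x0=0x7d x1=0x5a x2=0x8f x3=0x89  N=0 Z=0
after  6: x0=0x7d x1=0xfa x2=0x8f x3=0x89  N=1 Z=0
after  7: x0=0x7d x1=0x73 x2=0x8f x3=0x89  N=0 Z=0
after  8: x0=0x7d x1=0x03 x2=0x8f x3=0x89  N=0 Z=0
-- IRQ taken; context saved, return-PC = 9 --
mismatch: x1: reported 0x02 vs actual 0x03

BAD = x1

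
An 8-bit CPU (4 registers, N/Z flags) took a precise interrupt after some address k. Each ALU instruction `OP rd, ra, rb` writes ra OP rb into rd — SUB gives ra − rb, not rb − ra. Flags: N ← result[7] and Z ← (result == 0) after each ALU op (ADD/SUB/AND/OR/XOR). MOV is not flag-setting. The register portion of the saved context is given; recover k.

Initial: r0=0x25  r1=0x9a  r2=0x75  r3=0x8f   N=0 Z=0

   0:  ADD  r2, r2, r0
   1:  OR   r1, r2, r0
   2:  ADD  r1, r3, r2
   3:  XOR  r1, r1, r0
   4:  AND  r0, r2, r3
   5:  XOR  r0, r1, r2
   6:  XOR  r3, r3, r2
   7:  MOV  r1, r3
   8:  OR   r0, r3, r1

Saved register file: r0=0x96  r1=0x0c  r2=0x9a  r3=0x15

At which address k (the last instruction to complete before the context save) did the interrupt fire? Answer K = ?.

after  0: r0=0x25 r1=0x9a r2=0x9a r3=0x8f  N=1 Z=0
after  1: r0=0x25 r1=0xbf r2=0x9a r3=0x8f  N=1 Z=0
after  2: r0=0x25 r1=0x29 r2=0x9a r3=0x8f  N=0 Z=0
after  3: r0=0x25 r1=0x0c r2=0x9a r3=0x8f  N=0 Z=0
after  4: r0=0x8a r1=0x0c r2=0x9a r3=0x8f  N=1 Z=0
after  5: r0=0x96 r1=0x0c r2=0x9a r3=0x8f  N=1 Z=0
after  6: r0=0x96 r1=0x0c r2=0x9a r3=0x15  N=0 Z=0
-- IRQ taken; context saved, return-PC = 7 --

K = 6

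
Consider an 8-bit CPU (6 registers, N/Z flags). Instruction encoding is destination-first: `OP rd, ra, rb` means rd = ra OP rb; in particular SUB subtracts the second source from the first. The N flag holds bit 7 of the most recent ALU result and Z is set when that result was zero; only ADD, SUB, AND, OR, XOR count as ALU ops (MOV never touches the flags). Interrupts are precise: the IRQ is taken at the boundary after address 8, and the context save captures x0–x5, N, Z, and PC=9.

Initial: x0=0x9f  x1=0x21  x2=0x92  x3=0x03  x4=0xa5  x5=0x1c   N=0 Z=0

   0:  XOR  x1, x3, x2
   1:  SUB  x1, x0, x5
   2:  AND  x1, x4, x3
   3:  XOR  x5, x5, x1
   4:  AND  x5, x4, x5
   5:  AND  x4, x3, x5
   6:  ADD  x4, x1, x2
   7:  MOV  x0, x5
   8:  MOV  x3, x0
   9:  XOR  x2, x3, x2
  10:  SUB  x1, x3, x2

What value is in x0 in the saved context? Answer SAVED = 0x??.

SAVED = 0x05

after  0: x0=0x9f x1=0x91 x2=0x92 x3=0x03 x4=0xa5 x5=0x1c  N=1 Z=0
after  1: x0=0x9f x1=0x83 x2=0x92 x3=0x03 x4=0xa5 x5=0x1c  N=1 Z=0
after  2: x0=0x9f x1=0x01 x2=0x92 x3=0x03 x4=0xa5 x5=0x1c  N=0 Z=0
after  3: x0=0x9f x1=0x01 x2=0x92 x3=0x03 x4=0xa5 x5=0x1d  N=0 Z=0
after  4: x0=0x9f x1=0x01 x2=0x92 x3=0x03 x4=0xa5 x5=0x05  N=0 Z=0
after  5: x0=0x9f x1=0x01 x2=0x92 x3=0x03 x4=0x01 x5=0x05  N=0 Z=0
after  6: x0=0x9f x1=0x01 x2=0x92 x3=0x03 x4=0x93 x5=0x05  N=1 Z=0
after  7: x0=0x05 x1=0x01 x2=0x92 x3=0x03 x4=0x93 x5=0x05  N=1 Z=0
after  8: x0=0x05 x1=0x01 x2=0x92 x3=0x05 x4=0x93 x5=0x05  N=1 Z=0
-- IRQ taken; context saved, return-PC = 9 --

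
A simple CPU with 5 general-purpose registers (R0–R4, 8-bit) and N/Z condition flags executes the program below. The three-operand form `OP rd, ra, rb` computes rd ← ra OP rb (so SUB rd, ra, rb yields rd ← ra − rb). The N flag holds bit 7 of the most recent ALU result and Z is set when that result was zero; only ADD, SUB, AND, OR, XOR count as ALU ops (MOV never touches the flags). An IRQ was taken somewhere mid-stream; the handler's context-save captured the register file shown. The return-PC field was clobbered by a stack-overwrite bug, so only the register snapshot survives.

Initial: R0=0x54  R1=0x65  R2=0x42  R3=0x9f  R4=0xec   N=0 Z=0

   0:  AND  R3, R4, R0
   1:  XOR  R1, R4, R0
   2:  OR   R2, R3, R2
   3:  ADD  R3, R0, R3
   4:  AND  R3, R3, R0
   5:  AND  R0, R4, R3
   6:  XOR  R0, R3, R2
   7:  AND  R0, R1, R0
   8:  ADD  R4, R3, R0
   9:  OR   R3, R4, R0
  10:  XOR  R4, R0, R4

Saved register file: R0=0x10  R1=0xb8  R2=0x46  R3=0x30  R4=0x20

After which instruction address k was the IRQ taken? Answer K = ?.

K = 9

after  0: R0=0x54 R1=0x65 R2=0x42 R3=0x44 R4=0xec  N=0 Z=0
after  1: R0=0x54 R1=0xb8 R2=0x42 R3=0x44 R4=0xec  N=1 Z=0
after  2: R0=0x54 R1=0xb8 R2=0x46 R3=0x44 R4=0xec  N=0 Z=0
after  3: R0=0x54 R1=0xb8 R2=0x46 R3=0x98 R4=0xec  N=1 Z=0
after  4: R0=0x54 R1=0xb8 R2=0x46 R3=0x10 R4=0xec  N=0 Z=0
after  5: R0=0x00 R1=0xb8 R2=0x46 R3=0x10 R4=0xec  N=0 Z=1
after  6: R0=0x56 R1=0xb8 R2=0x46 R3=0x10 R4=0xec  N=0 Z=0
after  7: R0=0x10 R1=0xb8 R2=0x46 R3=0x10 R4=0xec  N=0 Z=0
after  8: R0=0x10 R1=0xb8 R2=0x46 R3=0x10 R4=0x20  N=0 Z=0
after  9: R0=0x10 R1=0xb8 R2=0x46 R3=0x30 R4=0x20  N=0 Z=0
-- IRQ taken; context saved, return-PC = 10 --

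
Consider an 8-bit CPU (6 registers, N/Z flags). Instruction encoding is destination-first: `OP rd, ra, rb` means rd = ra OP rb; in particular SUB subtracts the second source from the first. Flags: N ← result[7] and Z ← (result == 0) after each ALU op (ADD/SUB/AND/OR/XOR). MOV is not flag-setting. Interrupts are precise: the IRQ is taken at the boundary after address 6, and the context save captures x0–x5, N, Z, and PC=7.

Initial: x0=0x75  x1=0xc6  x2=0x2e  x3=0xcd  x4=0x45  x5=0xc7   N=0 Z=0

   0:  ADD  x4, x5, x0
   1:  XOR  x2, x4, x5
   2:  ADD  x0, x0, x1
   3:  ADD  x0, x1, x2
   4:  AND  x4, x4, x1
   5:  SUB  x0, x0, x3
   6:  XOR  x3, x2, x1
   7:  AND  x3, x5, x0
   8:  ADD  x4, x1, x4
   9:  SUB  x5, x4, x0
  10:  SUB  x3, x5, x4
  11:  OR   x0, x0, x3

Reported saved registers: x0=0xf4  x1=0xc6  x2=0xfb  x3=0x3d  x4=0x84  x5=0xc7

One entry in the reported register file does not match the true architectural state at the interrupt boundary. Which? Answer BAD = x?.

BAD = x4

after  0: x0=0x75 x1=0xc6 x2=0x2e x3=0xcd x4=0x3c x5=0xc7  N=0 Z=0
after  1: x0=0x75 x1=0xc6 x2=0xfb x3=0xcd x4=0x3c x5=0xc7  N=1 Z=0
after  2: x0=0x3b x1=0xc6 x2=0xfb x3=0xcd x4=0x3c x5=0xc7  N=0 Z=0
after  3: x0=0xc1 x1=0xc6 x2=0xfb x3=0xcd x4=0x3c x5=0xc7  N=1 Z=0
after  4: x0=0xc1 x1=0xc6 x2=0xfb x3=0xcd x4=0x04 x5=0xc7  N=0 Z=0
after  5: x0=0xf4 x1=0xc6 x2=0xfb x3=0xcd x4=0x04 x5=0xc7  N=1 Z=0
after  6: x0=0xf4 x1=0xc6 x2=0xfb x3=0x3d x4=0x04 x5=0xc7  N=0 Z=0
-- IRQ taken; context saved, return-PC = 7 --
mismatch: x4: reported 0x84 vs actual 0x04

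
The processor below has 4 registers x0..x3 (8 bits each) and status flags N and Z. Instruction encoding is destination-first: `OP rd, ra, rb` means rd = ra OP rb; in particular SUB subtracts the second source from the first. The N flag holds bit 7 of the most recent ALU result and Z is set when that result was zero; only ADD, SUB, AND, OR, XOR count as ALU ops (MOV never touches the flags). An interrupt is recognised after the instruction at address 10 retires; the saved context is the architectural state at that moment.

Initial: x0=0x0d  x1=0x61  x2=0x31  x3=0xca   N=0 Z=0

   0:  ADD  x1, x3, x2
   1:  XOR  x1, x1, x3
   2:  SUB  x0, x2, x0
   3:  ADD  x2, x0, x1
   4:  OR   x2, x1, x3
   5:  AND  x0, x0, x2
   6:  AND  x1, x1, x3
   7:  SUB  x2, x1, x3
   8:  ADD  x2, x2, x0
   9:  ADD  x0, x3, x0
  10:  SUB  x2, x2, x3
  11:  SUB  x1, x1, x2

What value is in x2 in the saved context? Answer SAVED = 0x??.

SAVED = 0x8c

after  0: x0=0x0d x1=0xfb x2=0x31 x3=0xca  N=1 Z=0
after  1: x0=0x0d x1=0x31 x2=0x31 x3=0xca  N=0 Z=0
after  2: x0=0x24 x1=0x31 x2=0x31 x3=0xca  N=0 Z=0
after  3: x0=0x24 x1=0x31 x2=0x55 x3=0xca  N=0 Z=0
after  4: x0=0x24 x1=0x31 x2=0xfb x3=0xca  N=1 Z=0
after  5: x0=0x20 x1=0x31 x2=0xfb x3=0xca  N=0 Z=0
after  6: x0=0x20 x1=0x00 x2=0xfb x3=0xca  N=0 Z=1
after  7: x0=0x20 x1=0x00 x2=0x36 x3=0xca  N=0 Z=0
after  8: x0=0x20 x1=0x00 x2=0x56 x3=0xca  N=0 Z=0
after  9: x0=0xea x1=0x00 x2=0x56 x3=0xca  N=1 Z=0
after 10: x0=0xea x1=0x00 x2=0x8c x3=0xca  N=1 Z=0
-- IRQ taken; context saved, return-PC = 11 --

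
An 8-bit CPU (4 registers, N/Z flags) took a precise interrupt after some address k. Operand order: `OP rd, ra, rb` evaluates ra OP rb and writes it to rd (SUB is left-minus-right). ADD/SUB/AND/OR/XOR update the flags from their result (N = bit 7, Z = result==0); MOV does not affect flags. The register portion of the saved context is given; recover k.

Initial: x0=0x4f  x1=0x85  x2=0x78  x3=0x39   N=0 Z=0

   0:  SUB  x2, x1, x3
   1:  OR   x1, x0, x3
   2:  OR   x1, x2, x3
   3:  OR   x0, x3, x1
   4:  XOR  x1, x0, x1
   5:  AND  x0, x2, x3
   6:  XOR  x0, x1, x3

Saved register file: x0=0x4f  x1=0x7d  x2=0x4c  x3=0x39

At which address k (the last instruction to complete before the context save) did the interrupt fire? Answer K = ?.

K = 2

after  0: x0=0x4f x1=0x85 x2=0x4c x3=0x39  N=0 Z=0
after  1: x0=0x4f x1=0x7f x2=0x4c x3=0x39  N=0 Z=0
after  2: x0=0x4f x1=0x7d x2=0x4c x3=0x39  N=0 Z=0
-- IRQ taken; context saved, return-PC = 3 --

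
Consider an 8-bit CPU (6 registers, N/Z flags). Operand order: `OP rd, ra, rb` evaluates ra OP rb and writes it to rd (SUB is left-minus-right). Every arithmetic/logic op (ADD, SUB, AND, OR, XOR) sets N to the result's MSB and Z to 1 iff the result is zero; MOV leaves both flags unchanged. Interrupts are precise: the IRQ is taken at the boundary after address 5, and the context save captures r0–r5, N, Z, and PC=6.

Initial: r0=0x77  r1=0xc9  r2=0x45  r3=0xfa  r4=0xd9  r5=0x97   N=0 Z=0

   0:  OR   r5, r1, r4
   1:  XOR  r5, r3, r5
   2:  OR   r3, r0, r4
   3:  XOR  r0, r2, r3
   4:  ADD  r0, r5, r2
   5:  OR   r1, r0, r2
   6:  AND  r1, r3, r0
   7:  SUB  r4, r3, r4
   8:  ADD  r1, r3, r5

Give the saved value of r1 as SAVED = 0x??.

SAVED = 0x6d

after  0: r0=0x77 r1=0xc9 r2=0x45 r3=0xfa r4=0xd9 r5=0xd9  N=1 Z=0
after  1: r0=0x77 r1=0xc9 r2=0x45 r3=0xfa r4=0xd9 r5=0x23  N=0 Z=0
after  2: r0=0x77 r1=0xc9 r2=0x45 r3=0xff r4=0xd9 r5=0x23  N=1 Z=0
after  3: r0=0xba r1=0xc9 r2=0x45 r3=0xff r4=0xd9 r5=0x23  N=1 Z=0
after  4: r0=0x68 r1=0xc9 r2=0x45 r3=0xff r4=0xd9 r5=0x23  N=0 Z=0
after  5: r0=0x68 r1=0x6d r2=0x45 r3=0xff r4=0xd9 r5=0x23  N=0 Z=0
-- IRQ taken; context saved, return-PC = 6 --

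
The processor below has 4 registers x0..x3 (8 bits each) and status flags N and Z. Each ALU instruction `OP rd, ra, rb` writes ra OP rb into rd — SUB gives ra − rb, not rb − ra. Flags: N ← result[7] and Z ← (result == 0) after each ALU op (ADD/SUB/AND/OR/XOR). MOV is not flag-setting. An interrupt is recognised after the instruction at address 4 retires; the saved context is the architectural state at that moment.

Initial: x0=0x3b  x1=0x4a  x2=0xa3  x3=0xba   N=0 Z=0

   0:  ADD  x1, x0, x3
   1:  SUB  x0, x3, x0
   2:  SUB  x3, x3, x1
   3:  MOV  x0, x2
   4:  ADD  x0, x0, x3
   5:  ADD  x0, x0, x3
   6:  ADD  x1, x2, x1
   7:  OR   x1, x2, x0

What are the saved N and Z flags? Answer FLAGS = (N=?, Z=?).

FLAGS = (N=0, Z=0)

after  0: x0=0x3b x1=0xf5 x2=0xa3 x3=0xba  N=1 Z=0
after  1: x0=0x7f x1=0xf5 x2=0xa3 x3=0xba  N=0 Z=0
after  2: x0=0x7f x1=0xf5 x2=0xa3 x3=0xc5  N=1 Z=0
after  3: x0=0xa3 x1=0xf5 x2=0xa3 x3=0xc5  N=1 Z=0
after  4: x0=0x68 x1=0xf5 x2=0xa3 x3=0xc5  N=0 Z=0
-- IRQ taken; context saved, return-PC = 5 --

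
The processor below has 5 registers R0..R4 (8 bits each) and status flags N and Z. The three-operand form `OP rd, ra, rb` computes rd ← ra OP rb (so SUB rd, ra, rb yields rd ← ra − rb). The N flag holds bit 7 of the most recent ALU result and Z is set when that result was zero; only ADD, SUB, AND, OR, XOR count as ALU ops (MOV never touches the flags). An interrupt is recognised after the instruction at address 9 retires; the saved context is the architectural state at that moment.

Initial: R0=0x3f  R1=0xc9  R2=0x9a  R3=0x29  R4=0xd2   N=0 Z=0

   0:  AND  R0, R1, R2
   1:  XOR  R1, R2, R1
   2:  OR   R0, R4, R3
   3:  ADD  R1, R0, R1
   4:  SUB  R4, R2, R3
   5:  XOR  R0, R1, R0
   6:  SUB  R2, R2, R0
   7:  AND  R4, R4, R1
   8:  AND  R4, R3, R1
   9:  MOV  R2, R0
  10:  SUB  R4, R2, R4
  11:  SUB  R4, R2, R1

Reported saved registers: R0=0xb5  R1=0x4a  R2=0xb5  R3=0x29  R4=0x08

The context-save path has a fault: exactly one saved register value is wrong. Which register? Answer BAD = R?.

after  0: R0=0x88 R1=0xc9 R2=0x9a R3=0x29 R4=0xd2  N=1 Z=0
after  1: R0=0x88 R1=0x53 R2=0x9a R3=0x29 R4=0xd2  N=0 Z=0
after  2: R0=0xfb R1=0x53 R2=0x9a R3=0x29 R4=0xd2  N=1 Z=0
after  3: R0=0xfb R1=0x4e R2=0x9a R3=0x29 R4=0xd2  N=0 Z=0
after  4: R0=0xfb R1=0x4e R2=0x9a R3=0x29 R4=0x71  N=0 Z=0
after  5: R0=0xb5 R1=0x4e R2=0x9a R3=0x29 R4=0x71  N=1 Z=0
after  6: R0=0xb5 R1=0x4e R2=0xe5 R3=0x29 R4=0x71  N=1 Z=0
after  7: R0=0xb5 R1=0x4e R2=0xe5 R3=0x29 R4=0x40  N=0 Z=0
after  8: R0=0xb5 R1=0x4e R2=0xe5 R3=0x29 R4=0x08  N=0 Z=0
after  9: R0=0xb5 R1=0x4e R2=0xb5 R3=0x29 R4=0x08  N=0 Z=0
-- IRQ taken; context saved, return-PC = 10 --
mismatch: R1: reported 0x4a vs actual 0x4e

BAD = R1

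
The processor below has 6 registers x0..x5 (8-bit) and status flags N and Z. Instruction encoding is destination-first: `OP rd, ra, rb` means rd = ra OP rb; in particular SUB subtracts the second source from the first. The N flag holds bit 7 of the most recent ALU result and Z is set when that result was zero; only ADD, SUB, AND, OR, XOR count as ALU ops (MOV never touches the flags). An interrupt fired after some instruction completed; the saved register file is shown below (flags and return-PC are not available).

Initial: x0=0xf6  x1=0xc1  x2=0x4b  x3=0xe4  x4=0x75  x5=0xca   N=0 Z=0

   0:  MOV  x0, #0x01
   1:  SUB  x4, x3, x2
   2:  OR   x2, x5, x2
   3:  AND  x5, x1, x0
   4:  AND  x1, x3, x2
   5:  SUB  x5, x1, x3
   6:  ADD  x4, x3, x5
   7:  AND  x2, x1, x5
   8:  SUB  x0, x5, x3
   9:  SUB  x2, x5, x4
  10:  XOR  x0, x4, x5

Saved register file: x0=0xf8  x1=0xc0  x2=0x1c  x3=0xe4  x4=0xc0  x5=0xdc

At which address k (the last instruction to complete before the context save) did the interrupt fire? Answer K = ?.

after  0: x0=0x01 x1=0xc1 x2=0x4b x3=0xe4 x4=0x75 x5=0xca  N=0 Z=0
after  1: x0=0x01 x1=0xc1 x2=0x4b x3=0xe4 x4=0x99 x5=0xca  N=1 Z=0
after  2: x0=0x01 x1=0xc1 x2=0xcb x3=0xe4 x4=0x99 x5=0xca  N=1 Z=0
after  3: x0=0x01 x1=0xc1 x2=0xcb x3=0xe4 x4=0x99 x5=0x01  N=0 Z=0
after  4: x0=0x01 x1=0xc0 x2=0xcb x3=0xe4 x4=0x99 x5=0x01  N=1 Z=0
after  5: x0=0x01 x1=0xc0 x2=0xcb x3=0xe4 x4=0x99 x5=0xdc  N=1 Z=0
after  6: x0=0x01 x1=0xc0 x2=0xcb x3=0xe4 x4=0xc0 x5=0xdc  N=1 Z=0
after  7: x0=0x01 x1=0xc0 x2=0xc0 x3=0xe4 x4=0xc0 x5=0xdc  N=1 Z=0
after  8: x0=0xf8 x1=0xc0 x2=0xc0 x3=0xe4 x4=0xc0 x5=0xdc  N=1 Z=0
after  9: x0=0xf8 x1=0xc0 x2=0x1c x3=0xe4 x4=0xc0 x5=0xdc  N=0 Z=0
-- IRQ taken; context saved, return-PC = 10 --

K = 9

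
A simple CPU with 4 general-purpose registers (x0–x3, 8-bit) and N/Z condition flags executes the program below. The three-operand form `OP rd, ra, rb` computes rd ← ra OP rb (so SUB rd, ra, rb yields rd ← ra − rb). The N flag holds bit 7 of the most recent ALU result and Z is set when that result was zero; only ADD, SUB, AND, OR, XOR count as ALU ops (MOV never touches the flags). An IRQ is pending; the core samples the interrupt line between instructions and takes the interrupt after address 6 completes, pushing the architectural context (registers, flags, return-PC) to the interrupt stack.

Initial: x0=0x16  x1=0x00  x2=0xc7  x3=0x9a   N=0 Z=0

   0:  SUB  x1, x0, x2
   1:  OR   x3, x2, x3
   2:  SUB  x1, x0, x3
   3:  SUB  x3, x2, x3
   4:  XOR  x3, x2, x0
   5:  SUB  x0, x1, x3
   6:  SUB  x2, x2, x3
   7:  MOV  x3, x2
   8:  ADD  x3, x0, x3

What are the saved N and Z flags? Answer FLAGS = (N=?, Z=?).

FLAGS = (N=1, Z=0)

after  0: x0=0x16 x1=0x4f x2=0xc7 x3=0x9a  N=0 Z=0
after  1: x0=0x16 x1=0x4f x2=0xc7 x3=0xdf  N=1 Z=0
after  2: x0=0x16 x1=0x37 x2=0xc7 x3=0xdf  N=0 Z=0
after  3: x0=0x16 x1=0x37 x2=0xc7 x3=0xe8  N=1 Z=0
after  4: x0=0x16 x1=0x37 x2=0xc7 x3=0xd1  N=1 Z=0
after  5: x0=0x66 x1=0x37 x2=0xc7 x3=0xd1  N=0 Z=0
after  6: x0=0x66 x1=0x37 x2=0xf6 x3=0xd1  N=1 Z=0
-- IRQ taken; context saved, return-PC = 7 --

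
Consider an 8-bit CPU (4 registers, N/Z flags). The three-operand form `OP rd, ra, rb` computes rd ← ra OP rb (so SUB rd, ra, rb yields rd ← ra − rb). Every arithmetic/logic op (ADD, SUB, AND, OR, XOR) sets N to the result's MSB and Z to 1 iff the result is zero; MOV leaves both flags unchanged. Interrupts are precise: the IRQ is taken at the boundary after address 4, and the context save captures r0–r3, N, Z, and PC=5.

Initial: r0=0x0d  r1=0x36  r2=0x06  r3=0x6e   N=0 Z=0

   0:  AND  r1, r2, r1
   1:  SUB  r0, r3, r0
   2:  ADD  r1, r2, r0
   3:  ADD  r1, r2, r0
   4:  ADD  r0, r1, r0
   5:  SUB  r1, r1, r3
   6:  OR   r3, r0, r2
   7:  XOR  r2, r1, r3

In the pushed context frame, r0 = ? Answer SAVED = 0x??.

SAVED = 0xc8

after  0: r0=0x0d r1=0x06 r2=0x06 r3=0x6e  N=0 Z=0
after  1: r0=0x61 r1=0x06 r2=0x06 r3=0x6e  N=0 Z=0
after  2: r0=0x61 r1=0x67 r2=0x06 r3=0x6e  N=0 Z=0
after  3: r0=0x61 r1=0x67 r2=0x06 r3=0x6e  N=0 Z=0
after  4: r0=0xc8 r1=0x67 r2=0x06 r3=0x6e  N=1 Z=0
-- IRQ taken; context saved, return-PC = 5 --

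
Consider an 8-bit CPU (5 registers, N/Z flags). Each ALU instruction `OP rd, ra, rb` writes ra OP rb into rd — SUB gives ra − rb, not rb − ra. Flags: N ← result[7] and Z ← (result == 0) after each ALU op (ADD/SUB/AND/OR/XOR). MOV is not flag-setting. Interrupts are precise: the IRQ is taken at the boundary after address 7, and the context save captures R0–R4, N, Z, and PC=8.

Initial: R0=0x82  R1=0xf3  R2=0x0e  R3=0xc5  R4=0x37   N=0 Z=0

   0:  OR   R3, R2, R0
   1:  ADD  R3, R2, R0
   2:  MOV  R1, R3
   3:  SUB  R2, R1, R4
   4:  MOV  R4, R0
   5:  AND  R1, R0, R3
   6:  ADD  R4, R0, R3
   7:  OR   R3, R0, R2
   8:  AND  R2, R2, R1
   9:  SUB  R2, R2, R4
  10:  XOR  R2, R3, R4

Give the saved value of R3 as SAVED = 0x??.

SAVED = 0xdb

after  0: R0=0x82 R1=0xf3 R2=0x0e R3=0x8e R4=0x37  N=1 Z=0
after  1: R0=0x82 R1=0xf3 R2=0x0e R3=0x90 R4=0x37  N=1 Z=0
after  2: R0=0x82 R1=0x90 R2=0x0e R3=0x90 R4=0x37  N=1 Z=0
after  3: R0=0x82 R1=0x90 R2=0x59 R3=0x90 R4=0x37  N=0 Z=0
after  4: R0=0x82 R1=0x90 R2=0x59 R3=0x90 R4=0x82  N=0 Z=0
after  5: R0=0x82 R1=0x80 R2=0x59 R3=0x90 R4=0x82  N=1 Z=0
after  6: R0=0x82 R1=0x80 R2=0x59 R3=0x90 R4=0x12  N=0 Z=0
after  7: R0=0x82 R1=0x80 R2=0x59 R3=0xdb R4=0x12  N=1 Z=0
-- IRQ taken; context saved, return-PC = 8 --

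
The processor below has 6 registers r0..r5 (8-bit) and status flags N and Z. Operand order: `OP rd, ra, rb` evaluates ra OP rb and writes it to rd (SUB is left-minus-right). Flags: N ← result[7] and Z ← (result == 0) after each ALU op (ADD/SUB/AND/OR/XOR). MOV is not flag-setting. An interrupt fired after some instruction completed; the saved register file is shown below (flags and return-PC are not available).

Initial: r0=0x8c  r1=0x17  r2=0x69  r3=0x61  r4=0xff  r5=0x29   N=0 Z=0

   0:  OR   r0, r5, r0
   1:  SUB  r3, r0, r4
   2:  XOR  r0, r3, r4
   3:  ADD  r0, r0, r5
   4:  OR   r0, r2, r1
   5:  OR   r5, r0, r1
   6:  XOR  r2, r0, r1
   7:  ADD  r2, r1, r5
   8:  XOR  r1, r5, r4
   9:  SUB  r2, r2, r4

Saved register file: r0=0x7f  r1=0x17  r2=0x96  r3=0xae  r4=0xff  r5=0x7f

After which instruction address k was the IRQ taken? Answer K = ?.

K = 7

after  0: r0=0xad r1=0x17 r2=0x69 r3=0x61 r4=0xff r5=0x29  N=1 Z=0
after  1: r0=0xad r1=0x17 r2=0x69 r3=0xae r4=0xff r5=0x29  N=1 Z=0
after  2: r0=0x51 r1=0x17 r2=0x69 r3=0xae r4=0xff r5=0x29  N=0 Z=0
after  3: r0=0x7a r1=0x17 r2=0x69 r3=0xae r4=0xff r5=0x29  N=0 Z=0
after  4: r0=0x7f r1=0x17 r2=0x69 r3=0xae r4=0xff r5=0x29  N=0 Z=0
after  5: r0=0x7f r1=0x17 r2=0x69 r3=0xae r4=0xff r5=0x7f  N=0 Z=0
after  6: r0=0x7f r1=0x17 r2=0x68 r3=0xae r4=0xff r5=0x7f  N=0 Z=0
after  7: r0=0x7f r1=0x17 r2=0x96 r3=0xae r4=0xff r5=0x7f  N=1 Z=0
-- IRQ taken; context saved, return-PC = 8 --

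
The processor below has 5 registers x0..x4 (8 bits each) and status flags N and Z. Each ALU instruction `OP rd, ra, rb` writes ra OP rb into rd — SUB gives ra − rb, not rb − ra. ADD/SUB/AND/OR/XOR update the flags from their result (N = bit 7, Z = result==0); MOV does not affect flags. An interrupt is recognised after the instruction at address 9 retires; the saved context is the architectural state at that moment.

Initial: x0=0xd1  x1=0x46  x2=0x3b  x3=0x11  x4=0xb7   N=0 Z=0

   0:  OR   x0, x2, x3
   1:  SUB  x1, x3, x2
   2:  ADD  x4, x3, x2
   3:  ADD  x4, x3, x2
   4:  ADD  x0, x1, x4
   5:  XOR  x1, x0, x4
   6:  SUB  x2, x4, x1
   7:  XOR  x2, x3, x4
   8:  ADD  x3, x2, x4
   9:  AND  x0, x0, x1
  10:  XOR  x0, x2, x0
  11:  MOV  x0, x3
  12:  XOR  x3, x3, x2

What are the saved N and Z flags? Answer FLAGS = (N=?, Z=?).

after  0: x0=0x3b x1=0x46 x2=0x3b x3=0x11 x4=0xb7  N=0 Z=0
after  1: x0=0x3b x1=0xd6 x2=0x3b x3=0x11 x4=0xb7  N=1 Z=0
after  2: x0=0x3b x1=0xd6 x2=0x3b x3=0x11 x4=0x4c  N=0 Z=0
after  3: x0=0x3b x1=0xd6 x2=0x3b x3=0x11 x4=0x4c  N=0 Z=0
after  4: x0=0x22 x1=0xd6 x2=0x3b x3=0x11 x4=0x4c  N=0 Z=0
after  5: x0=0x22 x1=0x6e x2=0x3b x3=0x11 x4=0x4c  N=0 Z=0
after  6: x0=0x22 x1=0x6e x2=0xde x3=0x11 x4=0x4c  N=1 Z=0
after  7: x0=0x22 x1=0x6e x2=0x5d x3=0x11 x4=0x4c  N=0 Z=0
after  8: x0=0x22 x1=0x6e x2=0x5d x3=0xa9 x4=0x4c  N=1 Z=0
after  9: x0=0x22 x1=0x6e x2=0x5d x3=0xa9 x4=0x4c  N=0 Z=0
-- IRQ taken; context saved, return-PC = 10 --

FLAGS = (N=0, Z=0)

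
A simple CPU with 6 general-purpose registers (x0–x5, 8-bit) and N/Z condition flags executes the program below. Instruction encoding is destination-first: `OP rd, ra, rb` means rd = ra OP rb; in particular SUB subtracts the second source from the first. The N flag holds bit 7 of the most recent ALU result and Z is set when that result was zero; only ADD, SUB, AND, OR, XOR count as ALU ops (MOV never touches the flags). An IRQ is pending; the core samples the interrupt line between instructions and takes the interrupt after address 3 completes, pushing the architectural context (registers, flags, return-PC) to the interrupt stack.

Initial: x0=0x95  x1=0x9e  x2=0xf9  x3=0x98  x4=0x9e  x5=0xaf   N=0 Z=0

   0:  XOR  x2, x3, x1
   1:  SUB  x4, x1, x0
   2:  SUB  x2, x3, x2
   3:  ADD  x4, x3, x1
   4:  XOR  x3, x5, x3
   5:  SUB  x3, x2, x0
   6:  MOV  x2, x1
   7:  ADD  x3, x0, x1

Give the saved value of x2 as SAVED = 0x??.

after  0: x0=0x95 x1=0x9e x2=0x06 x3=0x98 x4=0x9e x5=0xaf  N=0 Z=0
after  1: x0=0x95 x1=0x9e x2=0x06 x3=0x98 x4=0x09 x5=0xaf  N=0 Z=0
after  2: x0=0x95 x1=0x9e x2=0x92 x3=0x98 x4=0x09 x5=0xaf  N=1 Z=0
after  3: x0=0x95 x1=0x9e x2=0x92 x3=0x98 x4=0x36 x5=0xaf  N=0 Z=0
-- IRQ taken; context saved, return-PC = 4 --

SAVED = 0x92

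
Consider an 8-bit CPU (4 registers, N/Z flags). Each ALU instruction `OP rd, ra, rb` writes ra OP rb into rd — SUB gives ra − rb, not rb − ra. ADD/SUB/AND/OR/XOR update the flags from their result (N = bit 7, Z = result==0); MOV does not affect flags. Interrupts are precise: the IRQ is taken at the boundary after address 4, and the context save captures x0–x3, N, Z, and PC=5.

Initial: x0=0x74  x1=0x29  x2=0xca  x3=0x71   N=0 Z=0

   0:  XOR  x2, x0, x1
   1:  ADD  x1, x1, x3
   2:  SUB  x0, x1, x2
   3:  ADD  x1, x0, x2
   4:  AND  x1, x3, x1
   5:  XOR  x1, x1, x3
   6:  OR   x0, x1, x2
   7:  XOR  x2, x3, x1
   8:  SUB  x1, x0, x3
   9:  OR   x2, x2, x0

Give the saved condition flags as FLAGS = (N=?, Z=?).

FLAGS = (N=0, Z=0)

after  0: x0=0x74 x1=0x29 x2=0x5d x3=0x71  N=0 Z=0
after  1: x0=0x74 x1=0x9a x2=0x5d x3=0x71  N=1 Z=0
after  2: x0=0x3d x1=0x9a x2=0x5d x3=0x71  N=0 Z=0
after  3: x0=0x3d x1=0x9a x2=0x5d x3=0x71  N=1 Z=0
after  4: x0=0x3d x1=0x10 x2=0x5d x3=0x71  N=0 Z=0
-- IRQ taken; context saved, return-PC = 5 --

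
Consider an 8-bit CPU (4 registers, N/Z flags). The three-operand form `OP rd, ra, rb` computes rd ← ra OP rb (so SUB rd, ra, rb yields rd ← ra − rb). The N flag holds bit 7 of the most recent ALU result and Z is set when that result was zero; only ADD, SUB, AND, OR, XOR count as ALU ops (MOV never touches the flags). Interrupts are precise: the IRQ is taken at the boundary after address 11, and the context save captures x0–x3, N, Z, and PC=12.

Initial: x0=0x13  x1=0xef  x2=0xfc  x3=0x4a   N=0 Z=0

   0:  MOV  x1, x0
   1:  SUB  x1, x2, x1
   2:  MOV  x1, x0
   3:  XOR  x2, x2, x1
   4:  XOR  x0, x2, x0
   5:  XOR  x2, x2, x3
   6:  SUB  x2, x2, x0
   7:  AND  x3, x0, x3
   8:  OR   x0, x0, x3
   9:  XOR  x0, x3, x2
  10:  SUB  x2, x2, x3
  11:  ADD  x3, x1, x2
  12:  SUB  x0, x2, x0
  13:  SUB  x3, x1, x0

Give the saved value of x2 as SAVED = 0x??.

after  0: x0=0x13 x1=0x13 x2=0xfc x3=0x4a  N=0 Z=0
after  1: x0=0x13 x1=0xe9 x2=0xfc x3=0x4a  N=1 Z=0
after  2: x0=0x13 x1=0x13 x2=0xfc x3=0x4a  N=1 Z=0
after  3: x0=0x13 x1=0x13 x2=0xef x3=0x4a  N=1 Z=0
after  4: x0=0xfc x1=0x13 x2=0xef x3=0x4a  N=1 Z=0
after  5: x0=0xfc x1=0x13 x2=0xa5 x3=0x4a  N=1 Z=0
after  6: x0=0xfc x1=0x13 x2=0xa9 x3=0x4a  N=1 Z=0
after  7: x0=0xfc x1=0x13 x2=0xa9 x3=0x48  N=0 Z=0
after  8: x0=0xfc x1=0x13 x2=0xa9 x3=0x48  N=1 Z=0
after  9: x0=0xe1 x1=0x13 x2=0xa9 x3=0x48  N=1 Z=0
after 10: x0=0xe1 x1=0x13 x2=0x61 x3=0x48  N=0 Z=0
after 11: x0=0xe1 x1=0x13 x2=0x61 x3=0x74  N=0 Z=0
-- IRQ taken; context saved, return-PC = 12 --

SAVED = 0x61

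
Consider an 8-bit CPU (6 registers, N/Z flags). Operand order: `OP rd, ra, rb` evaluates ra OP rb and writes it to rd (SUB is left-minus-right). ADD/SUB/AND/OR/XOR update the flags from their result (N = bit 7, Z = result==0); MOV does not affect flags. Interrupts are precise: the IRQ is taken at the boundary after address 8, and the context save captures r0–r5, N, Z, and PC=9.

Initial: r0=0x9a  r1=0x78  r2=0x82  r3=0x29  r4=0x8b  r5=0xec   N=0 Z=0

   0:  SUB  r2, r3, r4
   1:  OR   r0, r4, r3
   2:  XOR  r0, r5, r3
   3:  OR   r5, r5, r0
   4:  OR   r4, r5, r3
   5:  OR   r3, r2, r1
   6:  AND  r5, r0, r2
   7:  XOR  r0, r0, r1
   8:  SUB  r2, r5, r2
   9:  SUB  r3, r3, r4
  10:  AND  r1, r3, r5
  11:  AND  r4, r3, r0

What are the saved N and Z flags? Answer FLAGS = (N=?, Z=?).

after  0: r0=0x9a r1=0x78 r2=0x9e r3=0x29 r4=0x8b r5=0xec  N=1 Z=0
after  1: r0=0xab r1=0x78 r2=0x9e r3=0x29 r4=0x8b r5=0xec  N=1 Z=0
after  2: r0=0xc5 r1=0x78 r2=0x9e r3=0x29 r4=0x8b r5=0xec  N=1 Z=0
after  3: r0=0xc5 r1=0x78 r2=0x9e r3=0x29 r4=0x8b r5=0xed  N=1 Z=0
after  4: r0=0xc5 r1=0x78 r2=0x9e r3=0x29 r4=0xed r5=0xed  N=1 Z=0
after  5: r0=0xc5 r1=0x78 r2=0x9e r3=0xfe r4=0xed r5=0xed  N=1 Z=0
after  6: r0=0xc5 r1=0x78 r2=0x9e r3=0xfe r4=0xed r5=0x84  N=1 Z=0
after  7: r0=0xbd r1=0x78 r2=0x9e r3=0xfe r4=0xed r5=0x84  N=1 Z=0
after  8: r0=0xbd r1=0x78 r2=0xe6 r3=0xfe r4=0xed r5=0x84  N=1 Z=0
-- IRQ taken; context saved, return-PC = 9 --

FLAGS = (N=1, Z=0)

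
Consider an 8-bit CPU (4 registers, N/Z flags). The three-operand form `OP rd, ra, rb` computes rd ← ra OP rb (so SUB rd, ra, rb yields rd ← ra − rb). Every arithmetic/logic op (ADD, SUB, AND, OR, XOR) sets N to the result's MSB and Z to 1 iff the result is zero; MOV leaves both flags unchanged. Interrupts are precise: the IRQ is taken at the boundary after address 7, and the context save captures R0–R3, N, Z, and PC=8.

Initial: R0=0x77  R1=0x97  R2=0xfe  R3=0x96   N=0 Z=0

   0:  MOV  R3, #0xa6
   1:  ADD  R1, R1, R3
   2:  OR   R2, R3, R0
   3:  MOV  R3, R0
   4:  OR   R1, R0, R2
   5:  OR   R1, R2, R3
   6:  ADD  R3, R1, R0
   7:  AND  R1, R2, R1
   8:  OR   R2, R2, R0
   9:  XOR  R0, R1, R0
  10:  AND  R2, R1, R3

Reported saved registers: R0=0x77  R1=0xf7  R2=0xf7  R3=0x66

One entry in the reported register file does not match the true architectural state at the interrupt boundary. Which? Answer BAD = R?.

after  0: R0=0x77 R1=0x97 R2=0xfe R3=0xa6  N=0 Z=0
after  1: R0=0x77 R1=0x3d R2=0xfe R3=0xa6  N=0 Z=0
after  2: R0=0x77 R1=0x3d R2=0xf7 R3=0xa6  N=1 Z=0
after  3: R0=0x77 R1=0x3d R2=0xf7 R3=0x77  N=1 Z=0
after  4: R0=0x77 R1=0xf7 R2=0xf7 R3=0x77  N=1 Z=0
after  5: R0=0x77 R1=0xf7 R2=0xf7 R3=0x77  N=1 Z=0
after  6: R0=0x77 R1=0xf7 R2=0xf7 R3=0x6e  N=0 Z=0
after  7: R0=0x77 R1=0xf7 R2=0xf7 R3=0x6e  N=1 Z=0
-- IRQ taken; context saved, return-PC = 8 --
mismatch: R3: reported 0x66 vs actual 0x6e

BAD = R3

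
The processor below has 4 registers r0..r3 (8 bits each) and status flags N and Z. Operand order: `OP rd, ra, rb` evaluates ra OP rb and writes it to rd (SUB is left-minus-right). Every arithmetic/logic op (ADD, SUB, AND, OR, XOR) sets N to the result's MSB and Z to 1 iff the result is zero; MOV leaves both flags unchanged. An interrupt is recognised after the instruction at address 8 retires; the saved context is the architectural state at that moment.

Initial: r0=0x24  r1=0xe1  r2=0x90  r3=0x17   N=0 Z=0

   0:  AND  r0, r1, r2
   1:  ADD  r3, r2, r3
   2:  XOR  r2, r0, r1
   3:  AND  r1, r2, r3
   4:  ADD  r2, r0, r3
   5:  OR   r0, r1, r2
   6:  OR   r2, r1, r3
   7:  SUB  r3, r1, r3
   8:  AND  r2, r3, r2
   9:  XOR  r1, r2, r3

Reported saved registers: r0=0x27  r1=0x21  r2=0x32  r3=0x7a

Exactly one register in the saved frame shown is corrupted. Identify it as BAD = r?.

BAD = r2

after  0: r0=0x80 r1=0xe1 r2=0x90 r3=0x17  N=1 Z=0
after  1: r0=0x80 r1=0xe1 r2=0x90 r3=0xa7  N=1 Z=0
after  2: r0=0x80 r1=0xe1 r2=0x61 r3=0xa7  N=0 Z=0
after  3: r0=0x80 r1=0x21 r2=0x61 r3=0xa7  N=0 Z=0
after  4: r0=0x80 r1=0x21 r2=0x27 r3=0xa7  N=0 Z=0
after  5: r0=0x27 r1=0x21 r2=0x27 r3=0xa7  N=0 Z=0
after  6: r0=0x27 r1=0x21 r2=0xa7 r3=0xa7  N=1 Z=0
after  7: r0=0x27 r1=0x21 r2=0xa7 r3=0x7a  N=0 Z=0
after  8: r0=0x27 r1=0x21 r2=0x22 r3=0x7a  N=0 Z=0
-- IRQ taken; context saved, return-PC = 9 --
mismatch: r2: reported 0x32 vs actual 0x22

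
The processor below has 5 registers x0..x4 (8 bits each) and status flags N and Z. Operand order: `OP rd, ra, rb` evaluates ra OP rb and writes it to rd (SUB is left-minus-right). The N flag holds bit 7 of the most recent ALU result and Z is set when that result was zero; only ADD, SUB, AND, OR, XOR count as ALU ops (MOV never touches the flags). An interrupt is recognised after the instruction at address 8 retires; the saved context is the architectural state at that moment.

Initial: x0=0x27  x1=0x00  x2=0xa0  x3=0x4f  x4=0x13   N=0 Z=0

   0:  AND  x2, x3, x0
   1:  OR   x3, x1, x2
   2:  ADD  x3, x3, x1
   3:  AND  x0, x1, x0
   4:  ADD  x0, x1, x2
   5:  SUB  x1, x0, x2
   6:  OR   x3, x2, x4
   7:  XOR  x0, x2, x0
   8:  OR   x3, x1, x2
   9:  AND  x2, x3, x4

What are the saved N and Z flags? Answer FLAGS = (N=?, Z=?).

FLAGS = (N=0, Z=0)

after  0: x0=0x27 x1=0x00 x2=0x07 x3=0x4f x4=0x13  N=0 Z=0
after  1: x0=0x27 x1=0x00 x2=0x07 x3=0x07 x4=0x13  N=0 Z=0
after  2: x0=0x27 x1=0x00 x2=0x07 x3=0x07 x4=0x13  N=0 Z=0
after  3: x0=0x00 x1=0x00 x2=0x07 x3=0x07 x4=0x13  N=0 Z=1
after  4: x0=0x07 x1=0x00 x2=0x07 x3=0x07 x4=0x13  N=0 Z=0
after  5: x0=0x07 x1=0x00 x2=0x07 x3=0x07 x4=0x13  N=0 Z=1
after  6: x0=0x07 x1=0x00 x2=0x07 x3=0x17 x4=0x13  N=0 Z=0
after  7: x0=0x00 x1=0x00 x2=0x07 x3=0x17 x4=0x13  N=0 Z=1
after  8: x0=0x00 x1=0x00 x2=0x07 x3=0x07 x4=0x13  N=0 Z=0
-- IRQ taken; context saved, return-PC = 9 --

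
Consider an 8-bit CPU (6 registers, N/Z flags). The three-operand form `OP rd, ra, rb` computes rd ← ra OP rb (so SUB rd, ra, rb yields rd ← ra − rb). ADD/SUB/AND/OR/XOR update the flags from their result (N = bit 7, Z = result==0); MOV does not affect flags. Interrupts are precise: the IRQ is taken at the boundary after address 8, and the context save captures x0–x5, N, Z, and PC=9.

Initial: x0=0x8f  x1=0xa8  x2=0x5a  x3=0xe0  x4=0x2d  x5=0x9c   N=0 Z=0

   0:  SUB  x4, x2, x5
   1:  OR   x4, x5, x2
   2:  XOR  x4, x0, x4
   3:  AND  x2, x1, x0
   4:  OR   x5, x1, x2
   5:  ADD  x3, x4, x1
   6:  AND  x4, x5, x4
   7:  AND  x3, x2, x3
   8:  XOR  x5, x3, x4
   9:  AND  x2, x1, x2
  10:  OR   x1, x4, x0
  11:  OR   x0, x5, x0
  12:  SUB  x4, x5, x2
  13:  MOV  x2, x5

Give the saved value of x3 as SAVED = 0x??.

after  0: x0=0x8f x1=0xa8 x2=0x5a x3=0xe0 x4=0xbe x5=0x9c  N=1 Z=0
after  1: x0=0x8f x1=0xa8 x2=0x5a x3=0xe0 x4=0xde x5=0x9c  N=1 Z=0
after  2: x0=0x8f x1=0xa8 x2=0x5a x3=0xe0 x4=0x51 x5=0x9c  N=0 Z=0
after  3: x0=0x8f x1=0xa8 x2=0x88 x3=0xe0 x4=0x51 x5=0x9c  N=1 Z=0
after  4: x0=0x8f x1=0xa8 x2=0x88 x3=0xe0 x4=0x51 x5=0xa8  N=1 Z=0
after  5: x0=0x8f x1=0xa8 x2=0x88 x3=0xf9 x4=0x51 x5=0xa8  N=1 Z=0
after  6: x0=0x8f x1=0xa8 x2=0x88 x3=0xf9 x4=0x00 x5=0xa8  N=0 Z=1
after  7: x0=0x8f x1=0xa8 x2=0x88 x3=0x88 x4=0x00 x5=0xa8  N=1 Z=0
after  8: x0=0x8f x1=0xa8 x2=0x88 x3=0x88 x4=0x00 x5=0x88  N=1 Z=0
-- IRQ taken; context saved, return-PC = 9 --

SAVED = 0x88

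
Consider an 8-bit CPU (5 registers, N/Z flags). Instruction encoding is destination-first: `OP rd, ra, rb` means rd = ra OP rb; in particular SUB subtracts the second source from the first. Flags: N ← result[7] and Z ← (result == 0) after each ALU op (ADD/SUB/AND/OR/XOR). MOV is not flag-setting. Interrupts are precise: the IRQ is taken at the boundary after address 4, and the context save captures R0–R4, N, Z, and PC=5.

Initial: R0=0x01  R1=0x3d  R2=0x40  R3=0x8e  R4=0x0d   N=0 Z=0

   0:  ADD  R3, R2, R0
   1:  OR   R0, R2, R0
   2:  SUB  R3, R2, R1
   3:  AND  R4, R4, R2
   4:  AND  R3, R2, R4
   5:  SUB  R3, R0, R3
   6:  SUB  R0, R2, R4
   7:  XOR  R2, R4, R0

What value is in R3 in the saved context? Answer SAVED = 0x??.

after  0: R0=0x01 R1=0x3d R2=0x40 R3=0x41 R4=0x0d  N=0 Z=0
after  1: R0=0x41 R1=0x3d R2=0x40 R3=0x41 R4=0x0d  N=0 Z=0
after  2: R0=0x41 R1=0x3d R2=0x40 R3=0x03 R4=0x0d  N=0 Z=0
after  3: R0=0x41 R1=0x3d R2=0x40 R3=0x03 R4=0x00  N=0 Z=1
after  4: R0=0x41 R1=0x3d R2=0x40 R3=0x00 R4=0x00  N=0 Z=1
-- IRQ taken; context saved, return-PC = 5 --

SAVED = 0x00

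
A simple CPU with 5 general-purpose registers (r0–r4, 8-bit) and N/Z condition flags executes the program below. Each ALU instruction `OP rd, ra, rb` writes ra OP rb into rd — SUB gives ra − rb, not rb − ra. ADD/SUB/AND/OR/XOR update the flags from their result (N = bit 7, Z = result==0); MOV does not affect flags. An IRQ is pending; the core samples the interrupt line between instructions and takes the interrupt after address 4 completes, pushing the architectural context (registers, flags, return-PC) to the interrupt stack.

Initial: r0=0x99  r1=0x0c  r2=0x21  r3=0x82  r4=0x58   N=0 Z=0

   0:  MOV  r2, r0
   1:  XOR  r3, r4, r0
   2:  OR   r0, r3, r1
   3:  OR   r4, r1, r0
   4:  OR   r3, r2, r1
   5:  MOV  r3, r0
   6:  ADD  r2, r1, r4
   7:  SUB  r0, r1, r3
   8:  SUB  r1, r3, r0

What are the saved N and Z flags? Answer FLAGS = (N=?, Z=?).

FLAGS = (N=1, Z=0)

after  0: r0=0x99 r1=0x0c r2=0x99 r3=0x82 r4=0x58  N=0 Z=0
after  1: r0=0x99 r1=0x0c r2=0x99 r3=0xc1 r4=0x58  N=1 Z=0
after  2: r0=0xcd r1=0x0c r2=0x99 r3=0xc1 r4=0x58  N=1 Z=0
after  3: r0=0xcd r1=0x0c r2=0x99 r3=0xc1 r4=0xcd  N=1 Z=0
after  4: r0=0xcd r1=0x0c r2=0x99 r3=0x9d r4=0xcd  N=1 Z=0
-- IRQ taken; context saved, return-PC = 5 --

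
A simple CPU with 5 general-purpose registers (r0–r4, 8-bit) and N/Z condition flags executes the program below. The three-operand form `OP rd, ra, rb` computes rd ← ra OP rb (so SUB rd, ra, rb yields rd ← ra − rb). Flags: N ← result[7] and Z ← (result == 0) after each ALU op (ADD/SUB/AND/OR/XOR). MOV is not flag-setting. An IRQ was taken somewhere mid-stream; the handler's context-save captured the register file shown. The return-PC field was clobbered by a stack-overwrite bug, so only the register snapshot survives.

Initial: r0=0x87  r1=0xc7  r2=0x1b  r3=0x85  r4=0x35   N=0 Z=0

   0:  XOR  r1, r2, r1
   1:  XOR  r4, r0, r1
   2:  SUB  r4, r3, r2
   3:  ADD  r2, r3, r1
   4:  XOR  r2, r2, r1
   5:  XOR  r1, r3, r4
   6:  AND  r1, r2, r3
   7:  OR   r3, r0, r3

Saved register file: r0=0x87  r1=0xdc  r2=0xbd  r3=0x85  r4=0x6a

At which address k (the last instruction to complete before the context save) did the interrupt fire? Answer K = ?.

K = 4

after  0: r0=0x87 r1=0xdc r2=0x1b r3=0x85 r4=0x35  N=1 Z=0
after  1: r0=0x87 r1=0xdc r2=0x1b r3=0x85 r4=0x5b  N=0 Z=0
after  2: r0=0x87 r1=0xdc r2=0x1b r3=0x85 r4=0x6a  N=0 Z=0
after  3: r0=0x87 r1=0xdc r2=0x61 r3=0x85 r4=0x6a  N=0 Z=0
after  4: r0=0x87 r1=0xdc r2=0xbd r3=0x85 r4=0x6a  N=1 Z=0
-- IRQ taken; context saved, return-PC = 5 --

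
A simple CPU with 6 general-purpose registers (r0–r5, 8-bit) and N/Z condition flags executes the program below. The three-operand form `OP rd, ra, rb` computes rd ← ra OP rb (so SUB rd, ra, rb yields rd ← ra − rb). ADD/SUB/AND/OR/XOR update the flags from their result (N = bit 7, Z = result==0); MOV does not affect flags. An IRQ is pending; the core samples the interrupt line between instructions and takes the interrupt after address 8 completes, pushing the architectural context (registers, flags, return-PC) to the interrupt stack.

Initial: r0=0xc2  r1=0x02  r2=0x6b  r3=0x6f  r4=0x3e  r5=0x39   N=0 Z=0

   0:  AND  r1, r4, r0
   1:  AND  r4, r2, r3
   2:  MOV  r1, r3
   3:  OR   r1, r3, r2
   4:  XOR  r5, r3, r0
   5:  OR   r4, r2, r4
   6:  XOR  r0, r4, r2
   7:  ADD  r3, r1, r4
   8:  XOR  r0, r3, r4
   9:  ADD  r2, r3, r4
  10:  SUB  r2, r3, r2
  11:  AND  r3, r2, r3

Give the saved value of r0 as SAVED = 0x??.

after  0: r0=0xc2 r1=0x02 r2=0x6b r3=0x6f r4=0x3e r5=0x39  N=0 Z=0
after  1: r0=0xc2 r1=0x02 r2=0x6b r3=0x6f r4=0x6b r5=0x39  N=0 Z=0
after  2: r0=0xc2 r1=0x6f r2=0x6b r3=0x6f r4=0x6b r5=0x39  N=0 Z=0
after  3: r0=0xc2 r1=0x6f r2=0x6b r3=0x6f r4=0x6b r5=0x39  N=0 Z=0
after  4: r0=0xc2 r1=0x6f r2=0x6b r3=0x6f r4=0x6b r5=0xad  N=1 Z=0
after  5: r0=0xc2 r1=0x6f r2=0x6b r3=0x6f r4=0x6b r5=0xad  N=0 Z=0
after  6: r0=0x00 r1=0x6f r2=0x6b r3=0x6f r4=0x6b r5=0xad  N=0 Z=1
after  7: r0=0x00 r1=0x6f r2=0x6b r3=0xda r4=0x6b r5=0xad  N=1 Z=0
after  8: r0=0xb1 r1=0x6f r2=0x6b r3=0xda r4=0x6b r5=0xad  N=1 Z=0
-- IRQ taken; context saved, return-PC = 9 --

SAVED = 0xb1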